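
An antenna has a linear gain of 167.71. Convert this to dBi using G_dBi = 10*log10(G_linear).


G_dBi = 10 * log10(167.71) = 22.25 dBi

22.25 dBi


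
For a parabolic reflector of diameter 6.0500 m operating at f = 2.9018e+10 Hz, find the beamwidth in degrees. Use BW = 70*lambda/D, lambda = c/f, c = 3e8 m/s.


lambda = c / f = 3.0000e+08 / 2.9018e+10 = 0.01033841 m
BW = 70 * 0.01033841 / 6.0500 = 0.1196 deg

0.1196 deg


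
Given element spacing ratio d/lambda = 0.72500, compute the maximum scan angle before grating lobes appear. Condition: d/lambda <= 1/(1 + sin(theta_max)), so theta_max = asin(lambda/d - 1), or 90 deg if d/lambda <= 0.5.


lambda/d - 1 = 1/0.72500 - 1 = 0.3793103
theta_max = asin(0.3793103) = 22.29 deg

22.29 deg


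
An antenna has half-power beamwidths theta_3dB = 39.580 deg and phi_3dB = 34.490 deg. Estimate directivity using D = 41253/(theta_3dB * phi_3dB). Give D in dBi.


D_linear = 41253 / (39.580 * 34.490) = 30.21945
D_dBi = 10 * log10(30.21945) = 14.80 dBi

14.80 dBi


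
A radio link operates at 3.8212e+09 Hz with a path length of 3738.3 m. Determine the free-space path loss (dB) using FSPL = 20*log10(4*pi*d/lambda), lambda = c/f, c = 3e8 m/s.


lambda = c / f = 3.0000e+08 / 3.8212e+09 = 0.07850937 m
FSPL = 20 * log10(4*pi*3738.3/0.07850937) = 115.5 dB

115.5 dB


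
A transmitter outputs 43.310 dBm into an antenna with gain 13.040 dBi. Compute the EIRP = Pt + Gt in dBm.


EIRP = Pt + Gt = 43.310 + 13.040 = 56.35 dBm

56.35 dBm


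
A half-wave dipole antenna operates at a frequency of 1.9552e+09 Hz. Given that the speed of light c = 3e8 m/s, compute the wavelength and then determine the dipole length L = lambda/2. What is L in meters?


lambda = c / f = 3.0000e+08 / 1.9552e+09 = 0.1534370 m
L = lambda / 2 = 0.1534370 / 2 = 0.07672 m

0.07672 m


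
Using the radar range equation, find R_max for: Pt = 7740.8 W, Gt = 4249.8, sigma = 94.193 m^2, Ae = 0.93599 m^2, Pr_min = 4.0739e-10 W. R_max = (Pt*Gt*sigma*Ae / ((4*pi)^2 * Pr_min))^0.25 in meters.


R^4 = 7740.8*4249.8*94.193*0.93599 / ((4*pi)^2 * 4.0739e-10) = 4.508313e+16
R_max = 4.508313e+16^0.25 = 14571 m

14571 m


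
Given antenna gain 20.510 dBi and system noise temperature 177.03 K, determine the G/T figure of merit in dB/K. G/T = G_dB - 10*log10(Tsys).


G/T = 20.510 - 10*log10(177.03) = 20.510 - 22.48047 = -1.970 dB/K

-1.970 dB/K


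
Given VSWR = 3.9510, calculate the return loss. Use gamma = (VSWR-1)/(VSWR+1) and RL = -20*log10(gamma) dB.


gamma = (3.9510 - 1) / (3.9510 + 1) = 0.5960412
RL = -20 * log10(0.5960412) = 4.494 dB

4.494 dB


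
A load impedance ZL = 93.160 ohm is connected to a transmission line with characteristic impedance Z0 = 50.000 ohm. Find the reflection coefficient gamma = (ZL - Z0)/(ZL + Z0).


gamma = (93.160 - 50.000) / (93.160 + 50.000) = 0.3015

0.3015


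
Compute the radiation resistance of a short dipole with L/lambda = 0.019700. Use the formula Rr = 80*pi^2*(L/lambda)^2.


Rr = 80 * pi^2 * (0.019700)^2 = 80 * 9.869604 * 3.880900e-04 = 0.3064 ohm

0.3064 ohm


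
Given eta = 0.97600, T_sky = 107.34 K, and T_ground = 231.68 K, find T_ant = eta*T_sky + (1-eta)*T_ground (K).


T_ant = 0.97600 * 107.34 + (1 - 0.97600) * 231.68 = 110.3 K

110.3 K


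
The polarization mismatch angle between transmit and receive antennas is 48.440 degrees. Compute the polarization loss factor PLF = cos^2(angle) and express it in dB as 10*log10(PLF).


PLF_linear = cos^2(48.440 deg) = 0.4401049
PLF_dB = 10 * log10(0.4401049) = -3.564 dB

-3.564 dB


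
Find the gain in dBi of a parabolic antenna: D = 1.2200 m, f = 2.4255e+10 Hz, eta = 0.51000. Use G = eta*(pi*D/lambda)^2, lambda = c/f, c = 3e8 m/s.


lambda = c / f = 3.0000e+08 / 2.4255e+10 = 0.01236858 m
G_linear = 0.51000 * (pi * 1.2200 / 0.01236858)^2 = 48972.23
G_dBi = 10 * log10(48972.23) = 46.90 dBi

46.90 dBi


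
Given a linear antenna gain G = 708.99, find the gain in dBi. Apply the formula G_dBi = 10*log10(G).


G_dBi = 10 * log10(708.99) = 28.51 dBi

28.51 dBi


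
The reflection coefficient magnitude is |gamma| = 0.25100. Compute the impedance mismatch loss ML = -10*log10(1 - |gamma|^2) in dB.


ML = -10 * log10(1 - 0.25100^2) = -10 * log10(0.936999) = 0.2826 dB

0.2826 dB


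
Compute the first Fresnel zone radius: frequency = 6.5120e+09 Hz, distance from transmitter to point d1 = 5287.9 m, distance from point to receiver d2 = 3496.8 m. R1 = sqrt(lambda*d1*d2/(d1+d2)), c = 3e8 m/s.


lambda = c / f = 3.0000e+08 / 6.5120e+09 = 0.04606880 m
R1 = sqrt(0.04606880 * 5287.9 * 3496.8 / (5287.9 + 3496.8)) = 9.847 m

9.847 m


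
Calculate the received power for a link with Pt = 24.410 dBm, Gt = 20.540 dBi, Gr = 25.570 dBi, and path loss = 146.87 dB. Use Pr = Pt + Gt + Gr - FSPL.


Pr = 24.410 + 20.540 + 25.570 - 146.87 = -76.35 dBm

-76.35 dBm


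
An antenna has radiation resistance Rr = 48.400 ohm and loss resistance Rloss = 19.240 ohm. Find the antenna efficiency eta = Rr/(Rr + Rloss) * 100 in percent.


eta = 48.400 / (48.400 + 19.240) * 100 = 71.56%

71.56%


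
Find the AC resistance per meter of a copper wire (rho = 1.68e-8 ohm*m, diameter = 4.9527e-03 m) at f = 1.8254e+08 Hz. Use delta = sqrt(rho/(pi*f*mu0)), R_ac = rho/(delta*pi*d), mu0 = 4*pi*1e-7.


delta = sqrt(1.68e-8 / (pi * 1.8254e+08 * 4*pi*1e-7)) = 4.828317e-06 m
R_ac = 1.68e-8 / (4.828317e-06 * pi * 4.9527e-03) = 0.2236 ohm/m

0.2236 ohm/m


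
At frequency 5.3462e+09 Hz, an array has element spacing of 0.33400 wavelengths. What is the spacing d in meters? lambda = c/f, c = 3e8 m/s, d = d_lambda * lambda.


lambda = c / f = 3.0000e+08 / 5.3462e+09 = 0.05611462 m
d = 0.33400 * 0.05611462 = 0.01874 m

0.01874 m


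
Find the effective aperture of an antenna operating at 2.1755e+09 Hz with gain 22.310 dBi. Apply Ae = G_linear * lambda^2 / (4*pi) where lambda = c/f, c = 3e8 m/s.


lambda = c / f = 3.0000e+08 / 2.1755e+09 = 0.1378993 m
G_linear = 10^(22.310/10) = 170.2159
Ae = G_linear * lambda^2 / (4*pi) = 170.2159 * 0.1378993^2 / (4*pi) = 0.2576 m^2

0.2576 m^2


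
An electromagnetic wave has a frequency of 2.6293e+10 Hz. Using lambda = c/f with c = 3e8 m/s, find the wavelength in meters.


lambda = c / f = 3.0000e+08 / 2.6293e+10 = 0.01141 m

0.01141 m


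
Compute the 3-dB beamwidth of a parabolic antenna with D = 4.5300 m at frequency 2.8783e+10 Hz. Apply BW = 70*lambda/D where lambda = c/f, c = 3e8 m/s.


lambda = c / f = 3.0000e+08 / 2.8783e+10 = 0.01042282 m
BW = 70 * 0.01042282 / 4.5300 = 0.1611 deg

0.1611 deg


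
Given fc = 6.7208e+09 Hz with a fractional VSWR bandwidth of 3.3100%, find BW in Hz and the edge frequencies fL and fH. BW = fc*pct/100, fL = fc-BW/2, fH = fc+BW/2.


BW = 6.7208e+09 * 3.3100/100 = 2.224585e+08 Hz
fL = 6.7208e+09 - 2.224585e+08/2 = 6.610e+09 Hz
fH = 6.7208e+09 + 2.224585e+08/2 = 6.832e+09 Hz

BW=2.225e+08 Hz, fL=6.610e+09 Hz, fH=6.832e+09 Hz


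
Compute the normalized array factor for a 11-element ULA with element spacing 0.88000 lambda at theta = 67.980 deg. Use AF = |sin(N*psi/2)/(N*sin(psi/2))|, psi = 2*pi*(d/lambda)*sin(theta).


psi = 2*pi*0.88000*sin(67.980 deg) = 5.125864 rad
AF = |sin(11*5.125864/2) / (11*sin(5.125864/2))| = 0.01363

0.01363


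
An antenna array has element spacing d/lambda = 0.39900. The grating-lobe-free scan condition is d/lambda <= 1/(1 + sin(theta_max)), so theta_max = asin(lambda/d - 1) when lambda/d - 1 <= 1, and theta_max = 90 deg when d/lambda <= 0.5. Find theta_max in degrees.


lambda/d - 1 = 1/0.39900 - 1 = 1.506266 >= 1
d/lambda <= 0.5, so the array can scan to endfire without grating lobes: theta_max = 90 deg

90 deg


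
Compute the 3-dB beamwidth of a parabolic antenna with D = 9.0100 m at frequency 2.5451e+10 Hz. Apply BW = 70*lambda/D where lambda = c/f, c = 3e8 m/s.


lambda = c / f = 3.0000e+08 / 2.5451e+10 = 0.01178736 m
BW = 70 * 0.01178736 / 9.0100 = 0.09158 deg

0.09158 deg


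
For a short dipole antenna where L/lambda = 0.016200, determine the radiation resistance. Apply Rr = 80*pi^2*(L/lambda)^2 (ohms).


Rr = 80 * pi^2 * (0.016200)^2 = 80 * 9.869604 * 2.624400e-04 = 0.2072 ohm

0.2072 ohm


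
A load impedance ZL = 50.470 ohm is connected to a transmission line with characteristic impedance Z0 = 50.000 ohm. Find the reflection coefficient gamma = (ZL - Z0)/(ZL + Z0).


gamma = (50.470 - 50.000) / (50.470 + 50.000) = 4.678e-03

4.678e-03


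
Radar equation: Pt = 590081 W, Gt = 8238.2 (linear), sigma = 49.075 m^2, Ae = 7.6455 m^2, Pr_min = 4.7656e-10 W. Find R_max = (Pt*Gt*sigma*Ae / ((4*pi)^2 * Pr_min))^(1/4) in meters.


R^4 = 590081*8238.2*49.075*7.6455 / ((4*pi)^2 * 4.7656e-10) = 2.423666e+19
R_max = 2.423666e+19^0.25 = 70165 m

70165 m


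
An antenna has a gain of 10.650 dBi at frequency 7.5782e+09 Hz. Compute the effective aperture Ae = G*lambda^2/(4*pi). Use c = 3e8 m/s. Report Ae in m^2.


lambda = c / f = 3.0000e+08 / 7.5782e+09 = 0.03958724 m
G_linear = 10^(10.650/10) = 11.61449
Ae = G_linear * lambda^2 / (4*pi) = 11.61449 * 0.03958724^2 / (4*pi) = 1.448e-03 m^2

1.448e-03 m^2


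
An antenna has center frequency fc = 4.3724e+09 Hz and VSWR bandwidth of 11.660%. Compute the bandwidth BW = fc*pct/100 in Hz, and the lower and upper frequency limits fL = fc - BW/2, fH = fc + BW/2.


BW = 4.3724e+09 * 11.660/100 = 5.098218e+08 Hz
fL = 4.3724e+09 - 5.098218e+08/2 = 4.117e+09 Hz
fH = 4.3724e+09 + 5.098218e+08/2 = 4.627e+09 Hz

BW=5.098e+08 Hz, fL=4.117e+09 Hz, fH=4.627e+09 Hz


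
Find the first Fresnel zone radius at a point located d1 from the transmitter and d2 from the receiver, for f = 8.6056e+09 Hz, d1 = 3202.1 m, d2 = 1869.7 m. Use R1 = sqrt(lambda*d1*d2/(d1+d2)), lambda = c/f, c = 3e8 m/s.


lambda = c / f = 3.0000e+08 / 8.6056e+09 = 0.03486102 m
R1 = sqrt(0.03486102 * 3202.1 * 1869.7 / (3202.1 + 1869.7)) = 6.415 m

6.415 m


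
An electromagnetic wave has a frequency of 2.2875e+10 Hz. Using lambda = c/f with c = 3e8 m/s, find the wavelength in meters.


lambda = c / f = 3.0000e+08 / 2.2875e+10 = 0.01311 m

0.01311 m


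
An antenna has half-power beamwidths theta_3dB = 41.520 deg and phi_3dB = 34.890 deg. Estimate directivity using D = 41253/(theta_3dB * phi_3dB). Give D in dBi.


D_linear = 41253 / (41.520 * 34.890) = 28.47720
D_dBi = 10 * log10(28.47720) = 14.54 dBi

14.54 dBi


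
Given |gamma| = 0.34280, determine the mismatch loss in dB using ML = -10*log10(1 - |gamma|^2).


ML = -10 * log10(1 - 0.34280^2) = -10 * log10(0.88248816) = 0.5429 dB

0.5429 dB


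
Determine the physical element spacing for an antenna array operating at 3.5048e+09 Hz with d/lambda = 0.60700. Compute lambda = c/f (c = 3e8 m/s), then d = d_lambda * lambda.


lambda = c / f = 3.0000e+08 / 3.5048e+09 = 0.08559690 m
d = 0.60700 * 0.08559690 = 0.05196 m

0.05196 m


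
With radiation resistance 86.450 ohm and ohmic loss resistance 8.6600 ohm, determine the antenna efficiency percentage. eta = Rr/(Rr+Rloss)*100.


eta = 86.450 / (86.450 + 8.6600) * 100 = 90.89%

90.89%


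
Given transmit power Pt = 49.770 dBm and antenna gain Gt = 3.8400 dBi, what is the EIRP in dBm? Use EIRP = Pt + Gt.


EIRP = Pt + Gt = 49.770 + 3.8400 = 53.61 dBm

53.61 dBm


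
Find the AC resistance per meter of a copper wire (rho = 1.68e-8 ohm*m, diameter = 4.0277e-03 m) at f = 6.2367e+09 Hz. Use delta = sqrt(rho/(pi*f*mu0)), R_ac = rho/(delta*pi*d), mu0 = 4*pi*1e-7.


delta = sqrt(1.68e-8 / (pi * 6.2367e+09 * 4*pi*1e-7)) = 8.260329e-07 m
R_ac = 1.68e-8 / (8.260329e-07 * pi * 4.0277e-03) = 1.607 ohm/m

1.607 ohm/m


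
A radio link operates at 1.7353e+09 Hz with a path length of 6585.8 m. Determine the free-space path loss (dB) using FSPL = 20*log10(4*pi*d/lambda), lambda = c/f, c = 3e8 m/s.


lambda = c / f = 3.0000e+08 / 1.7353e+09 = 0.1728808 m
FSPL = 20 * log10(4*pi*6585.8/0.1728808) = 113.6 dB

113.6 dB


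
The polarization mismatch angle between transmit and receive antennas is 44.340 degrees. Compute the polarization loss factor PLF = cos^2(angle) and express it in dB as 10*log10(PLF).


PLF_linear = cos^2(44.340 deg) = 0.5115182
PLF_dB = 10 * log10(0.5115182) = -2.911 dB

-2.911 dB


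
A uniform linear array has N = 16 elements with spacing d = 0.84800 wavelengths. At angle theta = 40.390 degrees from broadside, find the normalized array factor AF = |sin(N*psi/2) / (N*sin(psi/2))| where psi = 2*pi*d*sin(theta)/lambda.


psi = 2*pi*0.84800*sin(40.390 deg) = 3.452566 rad
AF = |sin(16*3.452566/2) / (16*sin(3.452566/2))| = 0.03848

0.03848


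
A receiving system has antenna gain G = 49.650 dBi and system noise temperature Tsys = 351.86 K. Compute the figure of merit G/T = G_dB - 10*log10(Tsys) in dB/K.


G/T = 49.650 - 10*log10(351.86) = 49.650 - 25.46370 = 24.19 dB/K

24.19 dB/K


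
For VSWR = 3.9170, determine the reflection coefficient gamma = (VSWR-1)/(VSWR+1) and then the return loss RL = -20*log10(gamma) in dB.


gamma = (3.9170 - 1) / (3.9170 + 1) = 0.5932479
RL = -20 * log10(0.5932479) = 4.535 dB

4.535 dB


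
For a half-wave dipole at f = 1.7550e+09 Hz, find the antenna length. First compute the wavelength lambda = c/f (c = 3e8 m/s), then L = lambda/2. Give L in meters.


lambda = c / f = 3.0000e+08 / 1.7550e+09 = 0.1709402 m
L = lambda / 2 = 0.1709402 / 2 = 0.08547 m

0.08547 m


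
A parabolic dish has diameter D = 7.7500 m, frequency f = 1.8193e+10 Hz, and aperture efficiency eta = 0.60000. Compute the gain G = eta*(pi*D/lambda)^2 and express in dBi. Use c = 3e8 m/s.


lambda = c / f = 3.0000e+08 / 1.8193e+10 = 0.01648986 m
G_linear = 0.60000 * (pi * 7.7500 / 0.01648986)^2 = 1.308038e+06
G_dBi = 10 * log10(1.308038e+06) = 61.17 dBi

61.17 dBi


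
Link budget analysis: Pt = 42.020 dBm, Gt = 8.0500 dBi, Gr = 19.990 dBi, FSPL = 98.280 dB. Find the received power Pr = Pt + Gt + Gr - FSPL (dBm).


Pr = 42.020 + 8.0500 + 19.990 - 98.280 = -28.22 dBm

-28.22 dBm


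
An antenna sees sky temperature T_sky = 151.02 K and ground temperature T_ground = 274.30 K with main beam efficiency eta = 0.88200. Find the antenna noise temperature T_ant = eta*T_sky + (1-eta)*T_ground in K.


T_ant = 0.88200 * 151.02 + (1 - 0.88200) * 274.30 = 165.6 K

165.6 K


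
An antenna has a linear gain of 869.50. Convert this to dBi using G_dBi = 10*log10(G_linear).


G_dBi = 10 * log10(869.50) = 29.39 dBi

29.39 dBi


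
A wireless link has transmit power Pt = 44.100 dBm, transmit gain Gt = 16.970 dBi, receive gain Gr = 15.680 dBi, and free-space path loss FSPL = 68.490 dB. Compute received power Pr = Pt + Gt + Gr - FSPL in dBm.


Pr = 44.100 + 16.970 + 15.680 - 68.490 = 8.26 dBm

8.26 dBm


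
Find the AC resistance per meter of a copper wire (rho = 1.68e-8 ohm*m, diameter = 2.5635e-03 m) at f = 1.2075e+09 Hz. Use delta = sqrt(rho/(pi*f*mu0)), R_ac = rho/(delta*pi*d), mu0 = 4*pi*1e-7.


delta = sqrt(1.68e-8 / (pi * 1.2075e+09 * 4*pi*1e-7)) = 1.877289e-06 m
R_ac = 1.68e-8 / (1.877289e-06 * pi * 2.5635e-03) = 1.111 ohm/m

1.111 ohm/m


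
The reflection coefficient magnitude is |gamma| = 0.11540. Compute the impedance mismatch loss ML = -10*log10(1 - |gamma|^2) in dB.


ML = -10 * log10(1 - 0.11540^2) = -10 * log10(0.98668284) = 0.05822 dB

0.05822 dB


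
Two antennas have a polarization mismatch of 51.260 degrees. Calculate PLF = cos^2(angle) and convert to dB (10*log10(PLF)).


PLF_linear = cos^2(51.260 deg) = 0.3916098
PLF_dB = 10 * log10(0.3916098) = -4.071 dB

-4.071 dB


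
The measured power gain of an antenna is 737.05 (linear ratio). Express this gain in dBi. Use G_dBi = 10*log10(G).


G_dBi = 10 * log10(737.05) = 28.67 dBi

28.67 dBi


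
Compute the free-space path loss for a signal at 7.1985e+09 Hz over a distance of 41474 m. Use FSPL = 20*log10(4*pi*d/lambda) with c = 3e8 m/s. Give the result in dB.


lambda = c / f = 3.0000e+08 / 7.1985e+09 = 0.04167535 m
FSPL = 20 * log10(4*pi*41474/0.04167535) = 141.9 dB

141.9 dB


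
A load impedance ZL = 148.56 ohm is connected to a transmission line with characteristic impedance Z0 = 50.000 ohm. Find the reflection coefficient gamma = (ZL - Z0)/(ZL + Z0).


gamma = (148.56 - 50.000) / (148.56 + 50.000) = 0.4964

0.4964


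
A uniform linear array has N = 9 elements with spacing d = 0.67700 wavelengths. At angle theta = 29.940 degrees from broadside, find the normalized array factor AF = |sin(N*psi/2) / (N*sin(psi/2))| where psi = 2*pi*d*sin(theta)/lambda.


psi = 2*pi*0.67700*sin(29.940 deg) = 2.122999 rad
AF = |sin(9*2.122999/2) / (9*sin(2.122999/2))| = 0.01634

0.01634


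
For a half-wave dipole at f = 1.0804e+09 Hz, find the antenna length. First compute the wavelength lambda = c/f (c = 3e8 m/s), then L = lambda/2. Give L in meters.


lambda = c / f = 3.0000e+08 / 1.0804e+09 = 0.2776749 m
L = lambda / 2 = 0.2776749 / 2 = 0.1388 m

0.1388 m


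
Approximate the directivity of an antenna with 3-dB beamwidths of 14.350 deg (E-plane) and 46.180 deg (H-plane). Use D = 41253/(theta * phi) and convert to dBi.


D_linear = 41253 / (14.350 * 46.180) = 62.25148
D_dBi = 10 * log10(62.25148) = 17.94 dBi

17.94 dBi


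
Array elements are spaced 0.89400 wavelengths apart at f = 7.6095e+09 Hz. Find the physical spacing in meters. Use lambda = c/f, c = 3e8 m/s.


lambda = c / f = 3.0000e+08 / 7.6095e+09 = 0.03942440 m
d = 0.89400 * 0.03942440 = 0.03525 m

0.03525 m


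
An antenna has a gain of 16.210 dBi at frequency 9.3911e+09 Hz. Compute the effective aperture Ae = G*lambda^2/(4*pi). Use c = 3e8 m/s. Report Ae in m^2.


lambda = c / f = 3.0000e+08 / 9.3911e+09 = 0.03194514 m
G_linear = 10^(16.210/10) = 41.78304
Ae = G_linear * lambda^2 / (4*pi) = 41.78304 * 0.03194514^2 / (4*pi) = 3.393e-03 m^2

3.393e-03 m^2


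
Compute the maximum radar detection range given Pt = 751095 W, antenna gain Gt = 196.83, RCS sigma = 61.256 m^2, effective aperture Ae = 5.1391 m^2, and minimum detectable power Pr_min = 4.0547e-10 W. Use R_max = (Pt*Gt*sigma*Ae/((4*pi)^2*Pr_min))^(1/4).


R^4 = 751095*196.83*61.256*5.1391 / ((4*pi)^2 * 4.0547e-10) = 7.268477e+17
R_max = 7.268477e+17^0.25 = 29199 m

29199 m


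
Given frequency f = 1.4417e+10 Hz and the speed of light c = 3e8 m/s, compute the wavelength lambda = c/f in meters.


lambda = c / f = 3.0000e+08 / 1.4417e+10 = 0.02081 m

0.02081 m


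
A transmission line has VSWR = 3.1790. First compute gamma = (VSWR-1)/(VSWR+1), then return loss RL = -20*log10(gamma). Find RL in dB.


gamma = (3.1790 - 1) / (3.1790 + 1) = 0.5214166
RL = -20 * log10(0.5214166) = 5.656 dB

5.656 dB


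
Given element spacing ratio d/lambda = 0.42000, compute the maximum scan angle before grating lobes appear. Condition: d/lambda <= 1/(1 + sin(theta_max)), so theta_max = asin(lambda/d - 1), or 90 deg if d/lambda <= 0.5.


lambda/d - 1 = 1/0.42000 - 1 = 1.380952 >= 1
d/lambda <= 0.5, so the array can scan to endfire without grating lobes: theta_max = 90 deg

90 deg


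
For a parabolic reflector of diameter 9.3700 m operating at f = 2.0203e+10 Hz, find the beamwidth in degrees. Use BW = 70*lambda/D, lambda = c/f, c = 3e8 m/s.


lambda = c / f = 3.0000e+08 / 2.0203e+10 = 0.01484928 m
BW = 70 * 0.01484928 / 9.3700 = 0.1109 deg

0.1109 deg


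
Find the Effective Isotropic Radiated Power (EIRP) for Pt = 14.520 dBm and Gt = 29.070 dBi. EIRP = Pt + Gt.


EIRP = Pt + Gt = 14.520 + 29.070 = 43.59 dBm

43.59 dBm


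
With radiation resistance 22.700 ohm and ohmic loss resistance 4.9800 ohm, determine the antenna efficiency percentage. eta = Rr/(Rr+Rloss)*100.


eta = 22.700 / (22.700 + 4.9800) * 100 = 82.01%

82.01%


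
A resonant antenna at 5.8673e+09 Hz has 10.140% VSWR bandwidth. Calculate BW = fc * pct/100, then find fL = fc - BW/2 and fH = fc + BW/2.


BW = 5.8673e+09 * 10.140/100 = 5.949442e+08 Hz
fL = 5.8673e+09 - 5.949442e+08/2 = 5.570e+09 Hz
fH = 5.8673e+09 + 5.949442e+08/2 = 6.165e+09 Hz

BW=5.949e+08 Hz, fL=5.570e+09 Hz, fH=6.165e+09 Hz


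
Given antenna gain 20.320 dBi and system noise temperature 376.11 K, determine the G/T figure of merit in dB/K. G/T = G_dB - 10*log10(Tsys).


G/T = 20.320 - 10*log10(376.11) = 20.320 - 25.75315 = -5.433 dB/K

-5.433 dB/K


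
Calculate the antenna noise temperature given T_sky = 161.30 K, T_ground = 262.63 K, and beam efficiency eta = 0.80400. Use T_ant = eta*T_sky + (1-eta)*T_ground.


T_ant = 0.80400 * 161.30 + (1 - 0.80400) * 262.63 = 181.2 K

181.2 K


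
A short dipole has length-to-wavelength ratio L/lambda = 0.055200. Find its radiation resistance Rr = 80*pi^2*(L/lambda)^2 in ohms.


Rr = 80 * pi^2 * (0.055200)^2 = 80 * 9.869604 * 3.047040e-03 = 2.406 ohm

2.406 ohm


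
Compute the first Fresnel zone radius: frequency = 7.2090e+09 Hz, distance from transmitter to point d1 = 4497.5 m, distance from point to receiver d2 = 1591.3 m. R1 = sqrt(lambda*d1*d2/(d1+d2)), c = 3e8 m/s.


lambda = c / f = 3.0000e+08 / 7.2090e+09 = 0.04161465 m
R1 = sqrt(0.04161465 * 4497.5 * 1591.3 / (4497.5 + 1591.3)) = 6.994 m

6.994 m


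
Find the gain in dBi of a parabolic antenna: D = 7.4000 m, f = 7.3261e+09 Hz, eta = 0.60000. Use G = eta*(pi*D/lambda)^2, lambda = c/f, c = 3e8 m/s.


lambda = c / f = 3.0000e+08 / 7.3261e+09 = 0.04094948 m
G_linear = 0.60000 * (pi * 7.4000 / 0.04094948)^2 = 193382.7
G_dBi = 10 * log10(193382.7) = 52.86 dBi

52.86 dBi


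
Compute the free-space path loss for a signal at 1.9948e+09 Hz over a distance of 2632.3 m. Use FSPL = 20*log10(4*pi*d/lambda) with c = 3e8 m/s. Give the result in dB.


lambda = c / f = 3.0000e+08 / 1.9948e+09 = 0.1503910 m
FSPL = 20 * log10(4*pi*2632.3/0.1503910) = 106.8 dB

106.8 dB


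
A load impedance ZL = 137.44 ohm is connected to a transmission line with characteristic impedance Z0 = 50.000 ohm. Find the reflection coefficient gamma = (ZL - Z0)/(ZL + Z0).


gamma = (137.44 - 50.000) / (137.44 + 50.000) = 0.4665

0.4665


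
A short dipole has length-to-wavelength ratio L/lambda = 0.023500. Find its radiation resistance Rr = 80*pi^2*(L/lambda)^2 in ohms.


Rr = 80 * pi^2 * (0.023500)^2 = 80 * 9.869604 * 5.522500e-04 = 0.4360 ohm

0.4360 ohm


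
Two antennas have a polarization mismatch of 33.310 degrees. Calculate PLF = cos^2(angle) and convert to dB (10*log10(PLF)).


PLF_linear = cos^2(33.310 deg) = 0.6984138
PLF_dB = 10 * log10(0.6984138) = -1.559 dB

-1.559 dB


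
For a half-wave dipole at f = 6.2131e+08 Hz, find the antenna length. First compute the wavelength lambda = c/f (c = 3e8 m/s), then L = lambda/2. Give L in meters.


lambda = c / f = 3.0000e+08 / 6.2131e+08 = 0.4828508 m
L = lambda / 2 = 0.4828508 / 2 = 0.2414 m

0.2414 m


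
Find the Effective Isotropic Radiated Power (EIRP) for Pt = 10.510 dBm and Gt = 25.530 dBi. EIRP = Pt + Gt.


EIRP = Pt + Gt = 10.510 + 25.530 = 36.04 dBm

36.04 dBm


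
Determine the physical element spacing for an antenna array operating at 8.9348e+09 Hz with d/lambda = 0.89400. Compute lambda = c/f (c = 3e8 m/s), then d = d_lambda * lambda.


lambda = c / f = 3.0000e+08 / 8.9348e+09 = 0.03357658 m
d = 0.89400 * 0.03357658 = 0.03002 m

0.03002 m


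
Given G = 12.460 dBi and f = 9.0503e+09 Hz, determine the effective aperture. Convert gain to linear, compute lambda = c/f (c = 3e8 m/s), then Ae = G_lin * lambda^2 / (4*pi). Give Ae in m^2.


lambda = c / f = 3.0000e+08 / 9.0503e+09 = 0.03314807 m
G_linear = 10^(12.460/10) = 17.61976
Ae = G_linear * lambda^2 / (4*pi) = 17.61976 * 0.03314807^2 / (4*pi) = 1.541e-03 m^2

1.541e-03 m^2


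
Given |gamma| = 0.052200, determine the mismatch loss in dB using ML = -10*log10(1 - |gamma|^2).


ML = -10 * log10(1 - 0.052200^2) = -10 * log10(0.99727516) = 0.01185 dB

0.01185 dB


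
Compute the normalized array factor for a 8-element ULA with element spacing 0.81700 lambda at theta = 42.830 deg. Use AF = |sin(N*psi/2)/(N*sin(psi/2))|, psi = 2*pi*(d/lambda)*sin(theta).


psi = 2*pi*0.81700*sin(42.830 deg) = 3.489790 rad
AF = |sin(8*3.489790/2) / (8*sin(3.489790/2))| = 0.1249

0.1249


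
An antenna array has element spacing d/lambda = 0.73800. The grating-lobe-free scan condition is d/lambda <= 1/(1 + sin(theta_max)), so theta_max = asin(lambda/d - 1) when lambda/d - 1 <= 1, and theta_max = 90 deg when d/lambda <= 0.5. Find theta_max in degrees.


lambda/d - 1 = 1/0.73800 - 1 = 0.3550136
theta_max = asin(0.3550136) = 20.79 deg

20.79 deg


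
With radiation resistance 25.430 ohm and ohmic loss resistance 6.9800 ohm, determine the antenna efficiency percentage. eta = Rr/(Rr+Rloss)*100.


eta = 25.430 / (25.430 + 6.9800) * 100 = 78.46%

78.46%


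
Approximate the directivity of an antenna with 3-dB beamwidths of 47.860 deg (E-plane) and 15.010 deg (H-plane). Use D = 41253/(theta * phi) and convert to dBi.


D_linear = 41253 / (47.860 * 15.010) = 57.42515
D_dBi = 10 * log10(57.42515) = 17.59 dBi

17.59 dBi


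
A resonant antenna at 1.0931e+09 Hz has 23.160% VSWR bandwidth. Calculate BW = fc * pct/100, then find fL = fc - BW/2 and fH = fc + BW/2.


BW = 1.0931e+09 * 23.160/100 = 2.531620e+08 Hz
fL = 1.0931e+09 - 2.531620e+08/2 = 9.665e+08 Hz
fH = 1.0931e+09 + 2.531620e+08/2 = 1.220e+09 Hz

BW=2.532e+08 Hz, fL=9.665e+08 Hz, fH=1.220e+09 Hz


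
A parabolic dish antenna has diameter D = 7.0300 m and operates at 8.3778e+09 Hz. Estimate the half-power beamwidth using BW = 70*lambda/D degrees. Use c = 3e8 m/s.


lambda = c / f = 3.0000e+08 / 8.3778e+09 = 0.03580892 m
BW = 70 * 0.03580892 / 7.0300 = 0.3566 deg

0.3566 deg


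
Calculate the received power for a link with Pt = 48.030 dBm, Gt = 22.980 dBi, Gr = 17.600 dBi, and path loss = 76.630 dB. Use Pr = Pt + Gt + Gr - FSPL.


Pr = 48.030 + 22.980 + 17.600 - 76.630 = 11.98 dBm

11.98 dBm


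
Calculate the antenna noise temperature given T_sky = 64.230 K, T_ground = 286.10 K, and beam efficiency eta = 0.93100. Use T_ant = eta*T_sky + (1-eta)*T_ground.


T_ant = 0.93100 * 64.230 + (1 - 0.93100) * 286.10 = 79.54 K

79.54 K


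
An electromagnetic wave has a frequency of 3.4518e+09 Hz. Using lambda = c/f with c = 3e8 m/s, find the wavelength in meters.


lambda = c / f = 3.0000e+08 / 3.4518e+09 = 0.08691 m

0.08691 m


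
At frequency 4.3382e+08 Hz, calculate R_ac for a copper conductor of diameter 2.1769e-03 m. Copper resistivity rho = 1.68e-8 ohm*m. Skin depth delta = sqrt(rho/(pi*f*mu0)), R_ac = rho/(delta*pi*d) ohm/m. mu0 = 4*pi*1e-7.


delta = sqrt(1.68e-8 / (pi * 4.3382e+08 * 4*pi*1e-7)) = 3.131987e-06 m
R_ac = 1.68e-8 / (3.131987e-06 * pi * 2.1769e-03) = 0.7843 ohm/m

0.7843 ohm/m


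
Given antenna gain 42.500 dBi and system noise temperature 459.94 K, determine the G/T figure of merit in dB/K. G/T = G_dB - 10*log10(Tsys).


G/T = 42.500 - 10*log10(459.94) = 42.500 - 26.62701 = 15.87 dB/K

15.87 dB/K


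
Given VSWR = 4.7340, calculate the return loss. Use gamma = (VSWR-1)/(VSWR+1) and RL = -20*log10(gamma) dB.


gamma = (4.7340 - 1) / (4.7340 + 1) = 0.6512033
RL = -20 * log10(0.6512033) = 3.726 dB

3.726 dB


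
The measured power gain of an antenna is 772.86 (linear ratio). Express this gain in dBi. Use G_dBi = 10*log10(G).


G_dBi = 10 * log10(772.86) = 28.88 dBi

28.88 dBi


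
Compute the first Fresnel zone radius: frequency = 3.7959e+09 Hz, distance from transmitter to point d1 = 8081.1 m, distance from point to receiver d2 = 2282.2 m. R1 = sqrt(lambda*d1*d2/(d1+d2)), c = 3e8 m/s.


lambda = c / f = 3.0000e+08 / 3.7959e+09 = 0.07903264 m
R1 = sqrt(0.07903264 * 8081.1 * 2282.2 / (8081.1 + 2282.2)) = 11.86 m

11.86 m


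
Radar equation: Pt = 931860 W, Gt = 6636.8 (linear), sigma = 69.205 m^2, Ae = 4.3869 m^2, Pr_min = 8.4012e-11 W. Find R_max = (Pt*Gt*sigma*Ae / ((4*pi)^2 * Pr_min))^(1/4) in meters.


R^4 = 931860*6636.8*69.205*4.3869 / ((4*pi)^2 * 8.4012e-11) = 1.415284e+20
R_max = 1.415284e+20^0.25 = 109071 m

109071 m


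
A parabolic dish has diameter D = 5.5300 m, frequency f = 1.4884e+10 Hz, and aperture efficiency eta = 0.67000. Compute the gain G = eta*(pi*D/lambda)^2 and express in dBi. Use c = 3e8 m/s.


lambda = c / f = 3.0000e+08 / 1.4884e+10 = 0.02015587 m
G_linear = 0.67000 * (pi * 5.5300 / 0.02015587)^2 = 497762.0
G_dBi = 10 * log10(497762.0) = 56.97 dBi

56.97 dBi


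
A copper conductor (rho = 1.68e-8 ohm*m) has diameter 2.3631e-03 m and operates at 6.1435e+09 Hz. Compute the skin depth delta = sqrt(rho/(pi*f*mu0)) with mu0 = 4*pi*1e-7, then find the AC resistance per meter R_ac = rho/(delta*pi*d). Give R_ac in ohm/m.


delta = sqrt(1.68e-8 / (pi * 6.1435e+09 * 4*pi*1e-7)) = 8.322750e-07 m
R_ac = 1.68e-8 / (8.322750e-07 * pi * 2.3631e-03) = 2.719 ohm/m

2.719 ohm/m


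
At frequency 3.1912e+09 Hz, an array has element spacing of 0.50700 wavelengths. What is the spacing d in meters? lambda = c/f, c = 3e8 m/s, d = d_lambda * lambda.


lambda = c / f = 3.0000e+08 / 3.1912e+09 = 0.09400852 m
d = 0.50700 * 0.09400852 = 0.04766 m

0.04766 m


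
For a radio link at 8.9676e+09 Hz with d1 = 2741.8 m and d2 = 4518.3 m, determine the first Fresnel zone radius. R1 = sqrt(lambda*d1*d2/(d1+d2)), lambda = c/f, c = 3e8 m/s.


lambda = c / f = 3.0000e+08 / 8.9676e+09 = 0.03345377 m
R1 = sqrt(0.03345377 * 2741.8 * 4518.3 / (2741.8 + 4518.3)) = 7.555 m

7.555 m


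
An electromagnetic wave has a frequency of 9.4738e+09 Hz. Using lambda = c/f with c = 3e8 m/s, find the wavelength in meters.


lambda = c / f = 3.0000e+08 / 9.4738e+09 = 0.03167 m

0.03167 m


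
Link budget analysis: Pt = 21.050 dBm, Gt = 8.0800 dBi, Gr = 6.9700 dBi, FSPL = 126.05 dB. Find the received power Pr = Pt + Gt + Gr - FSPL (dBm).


Pr = 21.050 + 8.0800 + 6.9700 - 126.05 = -89.95 dBm

-89.95 dBm


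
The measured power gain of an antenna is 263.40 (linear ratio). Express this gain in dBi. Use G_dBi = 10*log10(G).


G_dBi = 10 * log10(263.40) = 24.21 dBi

24.21 dBi


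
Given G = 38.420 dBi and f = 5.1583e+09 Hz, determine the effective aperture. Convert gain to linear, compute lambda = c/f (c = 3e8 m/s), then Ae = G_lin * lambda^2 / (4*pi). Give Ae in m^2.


lambda = c / f = 3.0000e+08 / 5.1583e+09 = 0.05815870 m
G_linear = 10^(38.420/10) = 6950.243
Ae = G_linear * lambda^2 / (4*pi) = 6950.243 * 0.05815870^2 / (4*pi) = 1.871 m^2

1.871 m^2


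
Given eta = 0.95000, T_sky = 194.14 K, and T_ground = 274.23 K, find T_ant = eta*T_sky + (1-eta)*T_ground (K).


T_ant = 0.95000 * 194.14 + (1 - 0.95000) * 274.23 = 198.1 K

198.1 K


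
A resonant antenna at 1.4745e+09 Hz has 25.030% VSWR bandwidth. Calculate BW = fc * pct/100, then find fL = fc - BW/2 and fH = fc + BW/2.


BW = 1.4745e+09 * 25.030/100 = 3.690674e+08 Hz
fL = 1.4745e+09 - 3.690674e+08/2 = 1.290e+09 Hz
fH = 1.4745e+09 + 3.690674e+08/2 = 1.659e+09 Hz

BW=3.691e+08 Hz, fL=1.290e+09 Hz, fH=1.659e+09 Hz


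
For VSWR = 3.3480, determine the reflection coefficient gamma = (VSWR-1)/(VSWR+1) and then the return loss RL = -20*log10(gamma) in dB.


gamma = (3.3480 - 1) / (3.3480 + 1) = 0.5400184
RL = -20 * log10(0.5400184) = 5.352 dB

5.352 dB


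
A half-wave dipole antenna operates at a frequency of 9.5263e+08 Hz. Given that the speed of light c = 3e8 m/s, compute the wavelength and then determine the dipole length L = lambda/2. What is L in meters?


lambda = c / f = 3.0000e+08 / 9.5263e+08 = 0.3149176 m
L = lambda / 2 = 0.3149176 / 2 = 0.1575 m

0.1575 m


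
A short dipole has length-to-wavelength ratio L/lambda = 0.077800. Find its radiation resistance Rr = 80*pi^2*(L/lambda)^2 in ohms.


Rr = 80 * pi^2 * (0.077800)^2 = 80 * 9.869604 * 6.052840e-03 = 4.779 ohm

4.779 ohm


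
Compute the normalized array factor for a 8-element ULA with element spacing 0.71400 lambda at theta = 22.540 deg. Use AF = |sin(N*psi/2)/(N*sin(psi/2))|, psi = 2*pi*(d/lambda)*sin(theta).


psi = 2*pi*0.71400*sin(22.540 deg) = 1.719685 rad
AF = |sin(8*1.719685/2) / (8*sin(1.719685/2))| = 0.09254

0.09254


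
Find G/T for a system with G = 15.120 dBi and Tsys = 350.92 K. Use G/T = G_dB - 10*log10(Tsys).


G/T = 15.120 - 10*log10(350.92) = 15.120 - 25.45208 = -10.33 dB/K

-10.33 dB/K


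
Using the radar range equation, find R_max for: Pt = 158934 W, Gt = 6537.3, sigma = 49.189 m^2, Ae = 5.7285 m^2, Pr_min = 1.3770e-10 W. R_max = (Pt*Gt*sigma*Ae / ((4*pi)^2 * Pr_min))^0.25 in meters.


R^4 = 158934*6537.3*49.189*5.7285 / ((4*pi)^2 * 1.3770e-10) = 1.346389e+19
R_max = 1.346389e+19^0.25 = 60575 m

60575 m


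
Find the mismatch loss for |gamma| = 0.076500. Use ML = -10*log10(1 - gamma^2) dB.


ML = -10 * log10(1 - 0.076500^2) = -10 * log10(0.99414775) = 0.02549 dB

0.02549 dB


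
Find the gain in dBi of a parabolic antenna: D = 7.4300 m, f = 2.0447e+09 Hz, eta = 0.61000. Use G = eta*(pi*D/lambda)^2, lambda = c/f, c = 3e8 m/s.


lambda = c / f = 3.0000e+08 / 2.0447e+09 = 0.1467208 m
G_linear = 0.61000 * (pi * 7.4300 / 0.1467208)^2 = 15439.17
G_dBi = 10 * log10(15439.17) = 41.89 dBi

41.89 dBi


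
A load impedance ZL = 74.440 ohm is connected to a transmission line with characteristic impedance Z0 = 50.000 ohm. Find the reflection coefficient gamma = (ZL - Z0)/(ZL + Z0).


gamma = (74.440 - 50.000) / (74.440 + 50.000) = 0.1964

0.1964


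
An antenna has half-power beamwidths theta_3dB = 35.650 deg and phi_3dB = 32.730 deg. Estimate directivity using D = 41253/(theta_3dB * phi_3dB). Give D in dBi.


D_linear = 41253 / (35.650 * 32.730) = 35.35493
D_dBi = 10 * log10(35.35493) = 15.48 dBi

15.48 dBi


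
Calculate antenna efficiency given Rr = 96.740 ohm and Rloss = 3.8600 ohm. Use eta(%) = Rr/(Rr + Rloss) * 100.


eta = 96.740 / (96.740 + 3.8600) * 100 = 96.16%

96.16%


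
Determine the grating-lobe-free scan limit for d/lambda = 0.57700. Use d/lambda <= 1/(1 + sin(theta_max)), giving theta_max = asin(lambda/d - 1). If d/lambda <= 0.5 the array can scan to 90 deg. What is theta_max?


lambda/d - 1 = 1/0.57700 - 1 = 0.7331023
theta_max = asin(0.7331023) = 47.15 deg

47.15 deg


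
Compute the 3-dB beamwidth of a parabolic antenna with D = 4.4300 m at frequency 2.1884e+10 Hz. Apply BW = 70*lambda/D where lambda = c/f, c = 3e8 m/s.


lambda = c / f = 3.0000e+08 / 2.1884e+10 = 0.01370865 m
BW = 70 * 0.01370865 / 4.4300 = 0.2166 deg

0.2166 deg


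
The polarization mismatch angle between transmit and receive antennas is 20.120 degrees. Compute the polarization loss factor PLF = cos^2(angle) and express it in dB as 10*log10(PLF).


PLF_linear = cos^2(20.120 deg) = 0.8816726
PLF_dB = 10 * log10(0.8816726) = -0.5469 dB

-0.5469 dB


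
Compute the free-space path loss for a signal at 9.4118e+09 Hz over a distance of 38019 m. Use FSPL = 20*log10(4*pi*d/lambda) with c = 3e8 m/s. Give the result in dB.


lambda = c / f = 3.0000e+08 / 9.4118e+09 = 0.03187488 m
FSPL = 20 * log10(4*pi*38019/0.03187488) = 143.5 dB

143.5 dB


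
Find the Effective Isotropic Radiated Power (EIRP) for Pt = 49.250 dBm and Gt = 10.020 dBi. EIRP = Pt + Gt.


EIRP = Pt + Gt = 49.250 + 10.020 = 59.27 dBm

59.27 dBm


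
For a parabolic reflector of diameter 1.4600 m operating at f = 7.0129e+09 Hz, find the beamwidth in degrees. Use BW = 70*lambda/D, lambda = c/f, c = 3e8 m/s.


lambda = c / f = 3.0000e+08 / 7.0129e+09 = 0.04277831 m
BW = 70 * 0.04277831 / 1.4600 = 2.051 deg

2.051 deg


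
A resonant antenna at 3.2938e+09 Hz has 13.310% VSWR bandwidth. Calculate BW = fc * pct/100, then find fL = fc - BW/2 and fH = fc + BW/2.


BW = 3.2938e+09 * 13.310/100 = 4.384048e+08 Hz
fL = 3.2938e+09 - 4.384048e+08/2 = 3.075e+09 Hz
fH = 3.2938e+09 + 4.384048e+08/2 = 3.513e+09 Hz

BW=4.384e+08 Hz, fL=3.075e+09 Hz, fH=3.513e+09 Hz


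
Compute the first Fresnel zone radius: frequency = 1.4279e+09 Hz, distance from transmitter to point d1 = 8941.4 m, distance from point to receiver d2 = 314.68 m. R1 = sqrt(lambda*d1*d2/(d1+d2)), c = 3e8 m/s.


lambda = c / f = 3.0000e+08 / 1.4279e+09 = 0.2100987 m
R1 = sqrt(0.2100987 * 8941.4 * 314.68 / (8941.4 + 314.68)) = 7.992 m

7.992 m


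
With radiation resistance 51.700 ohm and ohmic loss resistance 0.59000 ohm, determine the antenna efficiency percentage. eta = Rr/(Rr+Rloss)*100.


eta = 51.700 / (51.700 + 0.59000) * 100 = 98.87%

98.87%


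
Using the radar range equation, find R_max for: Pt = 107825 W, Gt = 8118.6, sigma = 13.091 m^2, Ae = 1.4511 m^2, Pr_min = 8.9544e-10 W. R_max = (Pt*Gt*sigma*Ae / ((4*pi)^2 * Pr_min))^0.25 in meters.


R^4 = 107825*8118.6*13.091*1.4511 / ((4*pi)^2 * 8.9544e-10) = 1.176020e+17
R_max = 1.176020e+17^0.25 = 18518 m

18518 m


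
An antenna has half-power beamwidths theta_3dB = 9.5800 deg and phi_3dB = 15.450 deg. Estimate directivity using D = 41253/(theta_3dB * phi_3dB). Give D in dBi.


D_linear = 41253 / (9.5800 * 15.450) = 278.7158
D_dBi = 10 * log10(278.7158) = 24.45 dBi

24.45 dBi


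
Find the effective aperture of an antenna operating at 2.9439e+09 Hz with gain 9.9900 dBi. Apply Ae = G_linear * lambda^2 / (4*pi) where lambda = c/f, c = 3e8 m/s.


lambda = c / f = 3.0000e+08 / 2.9439e+09 = 0.1019056 m
G_linear = 10^(9.9900/10) = 9.977001
Ae = G_linear * lambda^2 / (4*pi) = 9.977001 * 0.1019056^2 / (4*pi) = 8.245e-03 m^2

8.245e-03 m^2


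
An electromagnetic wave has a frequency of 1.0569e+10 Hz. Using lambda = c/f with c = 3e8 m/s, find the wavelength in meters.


lambda = c / f = 3.0000e+08 / 1.0569e+10 = 0.02838 m

0.02838 m


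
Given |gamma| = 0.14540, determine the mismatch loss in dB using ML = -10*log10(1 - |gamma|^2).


ML = -10 * log10(1 - 0.14540^2) = -10 * log10(0.97885884) = 0.09280 dB

0.09280 dB


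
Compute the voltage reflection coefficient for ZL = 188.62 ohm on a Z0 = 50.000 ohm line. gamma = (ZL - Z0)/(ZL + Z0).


gamma = (188.62 - 50.000) / (188.62 + 50.000) = 0.5809

0.5809


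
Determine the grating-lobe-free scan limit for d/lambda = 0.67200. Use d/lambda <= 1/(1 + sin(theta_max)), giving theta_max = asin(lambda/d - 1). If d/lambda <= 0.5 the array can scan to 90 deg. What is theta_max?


lambda/d - 1 = 1/0.67200 - 1 = 0.4880952
theta_max = asin(0.4880952) = 29.22 deg

29.22 deg


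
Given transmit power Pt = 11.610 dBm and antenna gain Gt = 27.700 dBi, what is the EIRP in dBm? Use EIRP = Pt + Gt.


EIRP = Pt + Gt = 11.610 + 27.700 = 39.31 dBm

39.31 dBm


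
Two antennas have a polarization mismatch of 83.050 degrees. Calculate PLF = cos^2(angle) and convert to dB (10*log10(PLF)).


PLF_linear = cos^2(83.050 deg) = 0.01464176
PLF_dB = 10 * log10(0.01464176) = -18.34 dB

-18.34 dB


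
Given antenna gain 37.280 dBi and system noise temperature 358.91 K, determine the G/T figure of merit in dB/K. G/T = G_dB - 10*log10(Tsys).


G/T = 37.280 - 10*log10(358.91) = 37.280 - 25.54986 = 11.73 dB/K

11.73 dB/K


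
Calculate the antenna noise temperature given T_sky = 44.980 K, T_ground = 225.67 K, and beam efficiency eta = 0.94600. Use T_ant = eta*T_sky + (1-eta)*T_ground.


T_ant = 0.94600 * 44.980 + (1 - 0.94600) * 225.67 = 54.74 K

54.74 K


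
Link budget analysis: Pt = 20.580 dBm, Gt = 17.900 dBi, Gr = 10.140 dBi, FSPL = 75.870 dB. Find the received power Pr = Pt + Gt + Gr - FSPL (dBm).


Pr = 20.580 + 17.900 + 10.140 - 75.870 = -27.25 dBm

-27.25 dBm


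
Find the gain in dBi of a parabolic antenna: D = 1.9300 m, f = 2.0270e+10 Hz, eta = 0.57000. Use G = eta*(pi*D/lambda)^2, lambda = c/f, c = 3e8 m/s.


lambda = c / f = 3.0000e+08 / 2.0270e+10 = 0.01480020 m
G_linear = 0.57000 * (pi * 1.9300 / 0.01480020)^2 = 95665.21
G_dBi = 10 * log10(95665.21) = 49.81 dBi

49.81 dBi


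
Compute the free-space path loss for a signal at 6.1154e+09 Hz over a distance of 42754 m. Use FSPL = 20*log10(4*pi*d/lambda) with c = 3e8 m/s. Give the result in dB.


lambda = c / f = 3.0000e+08 / 6.1154e+09 = 0.04905648 m
FSPL = 20 * log10(4*pi*42754/0.04905648) = 140.8 dB

140.8 dB
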